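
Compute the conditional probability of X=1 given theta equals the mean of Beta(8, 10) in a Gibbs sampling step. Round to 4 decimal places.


Mean of Beta(8, 10) = 0.4444
P(X=1 | theta=0.4444) = 0.4444

0.4444


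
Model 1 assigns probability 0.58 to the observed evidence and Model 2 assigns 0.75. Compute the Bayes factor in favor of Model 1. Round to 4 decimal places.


BF = P(data|M1) / P(data|M2)
= 0.58 / 0.75 = 0.7733

0.7733


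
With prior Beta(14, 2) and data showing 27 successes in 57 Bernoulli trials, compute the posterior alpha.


Conjugate update: alpha_posterior = alpha_prior + k
= 14 + 27 = 41

41


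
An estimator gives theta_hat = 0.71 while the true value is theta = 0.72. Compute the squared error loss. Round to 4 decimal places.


The squared error loss is (theta_hat - theta)^2
= (0.71 - 0.72)^2
= (-0.01)^2 = 0.0001

0.0001


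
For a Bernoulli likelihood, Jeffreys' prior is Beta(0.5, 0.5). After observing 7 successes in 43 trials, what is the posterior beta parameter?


Jeffreys' prior for Bernoulli is Beta(0.5, 0.5).
Posterior is Beta(0.5 + k, 0.5 + n - k).
Posterior beta = 0.5 + (n - k) = 0.5 + 36 = 36.5

36.5


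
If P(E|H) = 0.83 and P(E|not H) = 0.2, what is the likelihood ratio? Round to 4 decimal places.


Likelihood ratio = P(E|H) / P(E|not H)
= 0.83 / 0.2
= 4.15

4.15


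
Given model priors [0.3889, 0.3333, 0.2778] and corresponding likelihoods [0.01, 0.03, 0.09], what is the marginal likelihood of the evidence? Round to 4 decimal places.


P(E) = sum_i P(M_i) P(E|M_i)
= 0.0039 + 0.01 + 0.025
= 0.0389

0.0389


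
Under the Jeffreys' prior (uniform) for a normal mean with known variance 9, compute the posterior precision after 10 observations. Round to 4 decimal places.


Prior precision = 0 (flat prior).
Post. prec. = 0 + n/var = 10/9 = 1.1111

1.1111


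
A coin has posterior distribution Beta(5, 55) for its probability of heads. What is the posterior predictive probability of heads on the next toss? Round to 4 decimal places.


Posterior predictive = E[theta] = alpha/(alpha+beta)
= 5/60
= 0.0833

0.0833


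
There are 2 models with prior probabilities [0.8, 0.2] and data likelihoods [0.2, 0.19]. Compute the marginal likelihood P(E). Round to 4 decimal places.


P(E) = sum over models of P(M_i) * P(E|M_i)
= 0.8*0.2 + 0.2*0.19
= 0.198

0.198


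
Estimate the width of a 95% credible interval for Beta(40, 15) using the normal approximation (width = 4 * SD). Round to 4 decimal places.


For Beta(a,b): Var = ab/((a+b)^2(a+b+1))
Var = 0.0035, SD = 0.0595
Approximate 95% CI width = 4 * 0.0595 = 0.2381

0.2381


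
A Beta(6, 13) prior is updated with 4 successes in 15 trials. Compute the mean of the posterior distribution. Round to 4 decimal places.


After update: Beta(10, 24)
Mean = 10 / (10 + 24) = 10 / 34
= 0.2941

0.2941


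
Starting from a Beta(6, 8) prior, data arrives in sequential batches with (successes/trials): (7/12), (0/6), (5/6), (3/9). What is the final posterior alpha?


In sequential Bayesian updating, we sum all successes.
Total successes = 15
Final alpha = 6 + 15 = 21

21


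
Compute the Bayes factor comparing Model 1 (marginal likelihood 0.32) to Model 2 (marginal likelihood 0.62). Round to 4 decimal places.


BF12 = marginal likelihood of M1 / marginal likelihood of M2
= 0.32/0.62
= 0.5161

0.5161


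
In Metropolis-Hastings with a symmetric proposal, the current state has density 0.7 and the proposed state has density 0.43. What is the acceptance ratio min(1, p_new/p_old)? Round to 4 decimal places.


Ratio = p_new / p_old = 0.43 / 0.7 = 0.6143
Acceptance = min(1, 0.6143) = 0.6143

0.6143


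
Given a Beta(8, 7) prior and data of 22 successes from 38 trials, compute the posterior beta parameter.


Number of failures = 38 - 22 = 16
Posterior beta = 7 + 16 = 23

23


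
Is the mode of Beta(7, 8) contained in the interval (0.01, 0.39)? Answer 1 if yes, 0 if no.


Mode = (a-1)/(a+b-2) = 6/13 = 0.4615
Interval: (0.01, 0.39)
Contains mode? 0

0


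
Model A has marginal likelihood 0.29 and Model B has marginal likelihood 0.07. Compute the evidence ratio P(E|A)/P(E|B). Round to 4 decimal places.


Evidence ratio = P(E|A) / P(E|B)
= 0.29 / 0.07
= 4.1429

4.1429


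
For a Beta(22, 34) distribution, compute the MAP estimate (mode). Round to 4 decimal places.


MAP = mode = (a-1)/(a+b-2)
= (22-1)/(22+34-2)
= 21/54 = 0.3889

0.3889


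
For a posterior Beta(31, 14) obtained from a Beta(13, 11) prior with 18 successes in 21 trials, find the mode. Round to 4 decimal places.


Mode = (alpha - 1) / (alpha + beta - 2)
= 30 / 43
= 0.6977

0.6977


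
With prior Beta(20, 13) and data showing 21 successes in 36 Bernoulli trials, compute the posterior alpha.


Conjugate update: alpha_posterior = alpha_prior + k
= 20 + 21 = 41

41


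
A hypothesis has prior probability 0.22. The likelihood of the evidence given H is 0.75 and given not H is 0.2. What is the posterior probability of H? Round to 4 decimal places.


Using Bayes' theorem:
P(E) = 0.22 * 0.75 + 0.78 * 0.2
P(E) = 0.321
P(H|E) = (0.22 * 0.75) / 0.321 = 0.514

0.514


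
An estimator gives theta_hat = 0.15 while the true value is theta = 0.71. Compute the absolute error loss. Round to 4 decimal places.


The absolute error loss is |theta_hat - theta|
= |0.15 - 0.71|
= 0.56

0.56


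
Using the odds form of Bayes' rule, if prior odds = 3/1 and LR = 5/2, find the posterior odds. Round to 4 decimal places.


Bayes' rule in odds form: posterior odds = prior odds * LR
= (3 * 5) / (1 * 2)
= 15/2 = 7.5

7.5


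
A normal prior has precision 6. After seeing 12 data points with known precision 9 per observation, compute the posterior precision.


In the conjugate normal model, precisions add:
tau_posterior = tau_prior + n * tau_data
= 6 + 12*9 = 114

114


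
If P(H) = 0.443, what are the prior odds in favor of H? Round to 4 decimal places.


Prior odds = P(H) / (1 - P(H))
= 0.443 / 0.557
= 0.7953

0.7953


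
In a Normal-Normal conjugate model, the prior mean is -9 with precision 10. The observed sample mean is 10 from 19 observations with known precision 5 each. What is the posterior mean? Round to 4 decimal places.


Posterior precision = tau0 + n*tau = 10 + 19*5 = 105
Posterior mean = (tau0*mu0 + n*tau*xbar) / posterior_precision
= (10*-9 + 19*5*10) / 105
= 860 / 105 = 8.1905

8.1905


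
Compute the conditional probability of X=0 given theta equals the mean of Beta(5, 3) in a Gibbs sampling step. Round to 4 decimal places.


Mean of Beta(5, 3) = 0.625
P(X=0 | theta=0.625) = 0.375

0.375


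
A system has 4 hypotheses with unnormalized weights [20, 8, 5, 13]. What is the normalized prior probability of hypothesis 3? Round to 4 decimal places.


The normalized prior is the weight divided by the total.
Total weight = 46
P(H3) = 5 / 46 = 0.1087

0.1087


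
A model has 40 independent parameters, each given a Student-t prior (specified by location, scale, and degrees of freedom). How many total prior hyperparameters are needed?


Each Student-t prior needs 3 hyperparameters (location, scale, and degrees of freedom).
Total = 3 * 40 = 120

120


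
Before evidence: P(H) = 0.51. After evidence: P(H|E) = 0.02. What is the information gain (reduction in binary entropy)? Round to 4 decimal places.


Prior entropy = 0.9997
Posterior entropy = 0.1414
Information gain = 0.9997 - 0.1414 = 0.8583

0.8583


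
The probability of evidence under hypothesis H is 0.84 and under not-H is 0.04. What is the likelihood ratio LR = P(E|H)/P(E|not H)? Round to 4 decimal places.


LR = 0.84 / 0.04
= 21.0

21.0


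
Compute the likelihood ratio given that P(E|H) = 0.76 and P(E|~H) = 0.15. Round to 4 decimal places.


LR = P(E|H) / P(E|~H)
= 0.76 / 0.15 = 5.0667

5.0667


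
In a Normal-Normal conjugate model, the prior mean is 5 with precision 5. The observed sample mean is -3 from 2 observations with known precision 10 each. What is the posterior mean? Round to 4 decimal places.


Posterior precision = tau0 + n*tau = 5 + 2*10 = 25
Posterior mean = (tau0*mu0 + n*tau*xbar) / posterior_precision
= (5*5 + 2*10*-3) / 25
= -35 / 25 = -1.4

-1.4


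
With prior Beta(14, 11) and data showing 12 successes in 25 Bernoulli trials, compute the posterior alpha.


Conjugate update: alpha_posterior = alpha_prior + k
= 14 + 12 = 26

26


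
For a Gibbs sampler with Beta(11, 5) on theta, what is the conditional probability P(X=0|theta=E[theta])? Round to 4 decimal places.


E[theta] = 11/(11+5) = 0.6875
P(X=0|theta) = 1 - theta = 0.3125

0.3125


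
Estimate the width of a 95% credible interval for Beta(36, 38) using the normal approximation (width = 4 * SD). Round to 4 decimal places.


For Beta(a,b): Var = ab/((a+b)^2(a+b+1))
Var = 0.0033, SD = 0.0577
Approximate 95% CI width = 4 * 0.0577 = 0.2309

0.2309


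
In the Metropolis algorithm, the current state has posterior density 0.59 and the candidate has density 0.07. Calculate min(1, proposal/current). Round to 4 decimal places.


Ratio = 0.07/0.59 = 0.1186
Acceptance probability = min(1, 0.1186)
= 0.1186

0.1186


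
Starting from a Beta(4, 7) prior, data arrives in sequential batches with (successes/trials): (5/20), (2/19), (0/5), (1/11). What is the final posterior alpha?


In sequential Bayesian updating, we sum all successes.
Total successes = 8
Final alpha = 4 + 8 = 12

12


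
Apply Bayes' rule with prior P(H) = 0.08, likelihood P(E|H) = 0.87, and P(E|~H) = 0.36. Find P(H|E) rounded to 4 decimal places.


Step 1: Compute marginal P(E) = P(E|H)P(H) + P(E|~H)P(~H)
= 0.87*0.08 + 0.36*0.92 = 0.4008
Step 2: P(H|E) = P(E|H)P(H)/P(E) = 0.0696/0.4008
= 0.1737

0.1737


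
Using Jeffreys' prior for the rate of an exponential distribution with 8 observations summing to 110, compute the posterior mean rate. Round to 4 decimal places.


Jeffreys' prior leads to posterior Gamma(8, 110).
Mean = 8/110 = 0.0727

0.0727


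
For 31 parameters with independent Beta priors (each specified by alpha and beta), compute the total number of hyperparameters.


A Beta prior has 2 hyperparameters per parameter.
Total = 31 * 2 = 62

62


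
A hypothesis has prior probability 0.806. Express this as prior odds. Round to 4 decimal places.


Odds = P(H) / P(not H) = 0.806 / 0.194
= 4.1546

4.1546


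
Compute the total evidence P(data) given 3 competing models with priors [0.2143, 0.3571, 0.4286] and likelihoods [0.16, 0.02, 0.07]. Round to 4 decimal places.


Marginal likelihood = sum P(model_i) * P(data|model_i)
Model 1: 0.2143 * 0.16 = 0.0343
Model 2: 0.3571 * 0.02 = 0.0071
Model 3: 0.4286 * 0.07 = 0.03
Total = 0.0714

0.0714


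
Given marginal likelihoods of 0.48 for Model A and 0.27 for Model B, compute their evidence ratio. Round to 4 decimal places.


Ratio = ML(A) / ML(B) = 0.48/0.27
= 1.7778

1.7778


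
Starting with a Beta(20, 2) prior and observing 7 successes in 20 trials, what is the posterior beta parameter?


Posterior beta = prior beta + failures
Failures = 20 - 7 = 13
beta_post = 2 + 13 = 15

15


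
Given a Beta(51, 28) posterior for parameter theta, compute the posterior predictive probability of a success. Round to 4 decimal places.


For a Beta-Bernoulli model, the predictive probability is the mean:
P(success) = 51/(51+28) = 51/79 = 0.6456

0.6456


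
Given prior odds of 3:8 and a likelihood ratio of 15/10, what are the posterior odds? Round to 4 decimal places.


Posterior odds = prior odds * LR
Prior odds = 3/8 = 0.375
LR = 15/10 = 1.5
Posterior odds = 0.375 * 1.5 = 0.5625

0.5625


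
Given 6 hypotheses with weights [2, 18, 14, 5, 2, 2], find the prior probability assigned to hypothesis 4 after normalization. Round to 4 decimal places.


To normalize, divide each weight by the sum of all weights.
Sum = 43
Prior(H4) = 5/43 = 0.1163

0.1163


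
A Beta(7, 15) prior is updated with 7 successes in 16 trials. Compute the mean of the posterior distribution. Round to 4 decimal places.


After update: Beta(14, 24)
Mean = 14 / (14 + 24) = 14 / 38
= 0.3684

0.3684


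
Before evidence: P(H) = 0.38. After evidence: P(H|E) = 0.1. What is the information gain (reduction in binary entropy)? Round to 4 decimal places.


Prior entropy = 0.958
Posterior entropy = 0.469
Information gain = 0.958 - 0.469 = 0.489

0.489


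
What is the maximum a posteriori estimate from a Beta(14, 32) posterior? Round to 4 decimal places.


The MAP estimate equals the mode of the distribution.
Mode of Beta(a,b) = (a-1)/(a+b-2)
= 13/44
= 0.2955

0.2955


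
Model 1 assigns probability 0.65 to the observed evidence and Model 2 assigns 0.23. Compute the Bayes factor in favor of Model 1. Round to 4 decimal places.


BF = P(data|M1) / P(data|M2)
= 0.65 / 0.23 = 2.8261

2.8261


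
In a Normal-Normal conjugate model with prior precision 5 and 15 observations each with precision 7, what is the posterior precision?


Posterior precision = prior precision + n * observation precision
= 5 + 15 * 7
= 5 + 105 = 110

110


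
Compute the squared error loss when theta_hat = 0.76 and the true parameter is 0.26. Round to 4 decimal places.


L = (theta_hat - theta_true)^2
= (0.76 - 0.26)^2
= 0.5^2 = 0.25

0.25


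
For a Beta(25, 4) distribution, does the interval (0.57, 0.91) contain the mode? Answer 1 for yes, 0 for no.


Mode of Beta(a,b) = (a-1)/(a+b-2)
= (25-1)/(25+4-2) = 0.8889
Check: 0.57 <= 0.8889 <= 0.91?
Result: 1

1


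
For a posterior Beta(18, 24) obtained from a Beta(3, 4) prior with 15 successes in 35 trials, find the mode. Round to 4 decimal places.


Mode = (alpha - 1) / (alpha + beta - 2)
= 17 / 40
= 0.425

0.425


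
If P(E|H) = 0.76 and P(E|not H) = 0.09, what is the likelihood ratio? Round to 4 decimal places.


Likelihood ratio = P(E|H) / P(E|not H)
= 0.76 / 0.09
= 8.4444

8.4444


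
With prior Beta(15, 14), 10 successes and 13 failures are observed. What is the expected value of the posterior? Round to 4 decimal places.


Posterior = Beta(25, 27)
E[theta] = alpha/(alpha+beta)
= 25/52 = 0.4808

0.4808


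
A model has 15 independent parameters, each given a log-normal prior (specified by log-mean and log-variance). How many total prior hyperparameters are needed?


Each log-normal prior needs 2 hyperparameters (log-mean and log-variance).
Total = 2 * 15 = 30

30


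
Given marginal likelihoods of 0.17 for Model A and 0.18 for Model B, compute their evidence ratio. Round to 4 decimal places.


Ratio = ML(A) / ML(B) = 0.17/0.18
= 0.9444

0.9444


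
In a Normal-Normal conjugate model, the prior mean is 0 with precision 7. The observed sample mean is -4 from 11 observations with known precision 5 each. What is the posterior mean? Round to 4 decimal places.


Posterior precision = tau0 + n*tau = 7 + 11*5 = 62
Posterior mean = (tau0*mu0 + n*tau*xbar) / posterior_precision
= (7*0 + 11*5*-4) / 62
= -220 / 62 = -3.5484

-3.5484


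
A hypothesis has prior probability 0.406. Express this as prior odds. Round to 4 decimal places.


Odds = P(H) / P(not H) = 0.406 / 0.594
= 0.6835

0.6835


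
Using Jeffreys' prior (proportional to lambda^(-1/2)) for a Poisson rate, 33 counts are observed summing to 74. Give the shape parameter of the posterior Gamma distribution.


Conjugate update: Gamma(prior_shape + S, prior_rate + n).
Prior shape = 0.5, prior rate = 0.
Posterior shape = 0.5 + S = 0.5 + 74 = 74.5

74.5


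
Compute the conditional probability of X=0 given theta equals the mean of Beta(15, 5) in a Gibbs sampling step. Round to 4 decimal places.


Mean of Beta(15, 5) = 0.75
P(X=0 | theta=0.75) = 0.25

0.25


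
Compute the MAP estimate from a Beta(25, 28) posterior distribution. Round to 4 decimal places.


MAP = mode of Beta distribution
= (alpha - 1)/(alpha + beta - 2)
= (25-1)/(25+28-2)
= 24/51 = 0.4706

0.4706


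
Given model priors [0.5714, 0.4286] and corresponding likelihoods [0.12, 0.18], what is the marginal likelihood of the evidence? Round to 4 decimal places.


P(E) = sum_i P(M_i) P(E|M_i)
= 0.0686 + 0.0771
= 0.1457

0.1457


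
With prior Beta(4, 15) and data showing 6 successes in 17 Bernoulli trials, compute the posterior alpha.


Conjugate update: alpha_posterior = alpha_prior + k
= 4 + 6 = 10

10


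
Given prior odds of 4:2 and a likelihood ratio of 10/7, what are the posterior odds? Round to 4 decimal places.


Posterior odds = prior odds * LR
Prior odds = 4/2 = 2.0
LR = 10/7 = 1.4286
Posterior odds = 2.0 * 1.4286 = 2.8571

2.8571


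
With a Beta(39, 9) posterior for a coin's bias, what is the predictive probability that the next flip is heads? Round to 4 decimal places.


The predictive probability equals the posterior mean.
P(next = heads) = alpha / (alpha + beta)
= 39 / 48 = 0.8125

0.8125


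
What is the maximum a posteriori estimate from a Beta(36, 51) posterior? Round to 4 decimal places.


The MAP estimate equals the mode of the distribution.
Mode of Beta(a,b) = (a-1)/(a+b-2)
= 35/85
= 0.4118

0.4118


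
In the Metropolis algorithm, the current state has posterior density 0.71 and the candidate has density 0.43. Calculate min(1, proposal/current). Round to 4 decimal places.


Ratio = 0.43/0.71 = 0.6056
Acceptance probability = min(1, 0.6056)
= 0.6056

0.6056


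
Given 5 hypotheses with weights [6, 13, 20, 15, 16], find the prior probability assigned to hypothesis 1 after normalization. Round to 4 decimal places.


To normalize, divide each weight by the sum of all weights.
Sum = 70
Prior(H1) = 6/70 = 0.0857

0.0857


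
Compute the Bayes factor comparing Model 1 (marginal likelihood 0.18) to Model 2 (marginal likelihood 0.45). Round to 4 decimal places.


BF12 = marginal likelihood of M1 / marginal likelihood of M2
= 0.18/0.45
= 0.4

0.4


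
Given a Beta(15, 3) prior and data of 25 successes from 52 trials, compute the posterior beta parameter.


Number of failures = 52 - 25 = 27
Posterior beta = 3 + 27 = 30

30


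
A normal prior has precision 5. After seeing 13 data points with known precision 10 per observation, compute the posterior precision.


In the conjugate normal model, precisions add:
tau_posterior = tau_prior + n * tau_data
= 5 + 13*10 = 135

135


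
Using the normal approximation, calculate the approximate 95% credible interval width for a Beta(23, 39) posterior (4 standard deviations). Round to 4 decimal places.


Var(Beta) = 23*39/(62^2 * 63) = 0.0037
SD = 0.0609
Width ~ 4*SD = 0.2434

0.2434


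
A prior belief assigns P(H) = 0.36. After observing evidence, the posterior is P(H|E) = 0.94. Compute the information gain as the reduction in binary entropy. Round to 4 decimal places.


H(prior) = -0.36*log2(0.36) - 0.64*log2(0.64)
= 0.9427
H(post) = -0.94*log2(0.94) - 0.06*log2(0.06)
= 0.3274
IG = 0.9427 - 0.3274 = 0.6152

0.6152


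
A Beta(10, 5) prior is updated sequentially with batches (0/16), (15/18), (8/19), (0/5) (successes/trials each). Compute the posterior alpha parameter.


Sequential conjugate updating is equivalent to a single batch update.
Total successes across all batches = 23
alpha_posterior = alpha_prior + total_successes = 10 + 23
= 33

33


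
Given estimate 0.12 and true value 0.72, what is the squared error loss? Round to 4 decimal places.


Squared error = (estimate - true)^2
Difference = -0.6
Loss = -0.6^2 = 0.36

0.36


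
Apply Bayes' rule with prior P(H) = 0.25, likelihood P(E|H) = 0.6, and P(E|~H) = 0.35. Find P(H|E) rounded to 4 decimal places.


Step 1: Compute marginal P(E) = P(E|H)P(H) + P(E|~H)P(~H)
= 0.6*0.25 + 0.35*0.75 = 0.4125
Step 2: P(H|E) = P(E|H)P(H)/P(E) = 0.15/0.4125
= 0.3636

0.3636


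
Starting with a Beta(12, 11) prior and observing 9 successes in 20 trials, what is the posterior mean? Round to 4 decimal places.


Posterior parameters: alpha = 12 + 9 = 21
beta = 11 + 11 = 22
Posterior mean = alpha / (alpha + beta) = 21 / 43
= 0.4884

0.4884


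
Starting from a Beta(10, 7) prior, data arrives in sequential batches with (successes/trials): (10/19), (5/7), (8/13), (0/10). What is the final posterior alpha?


In sequential Bayesian updating, we sum all successes.
Total successes = 23
Final alpha = 10 + 23 = 33

33


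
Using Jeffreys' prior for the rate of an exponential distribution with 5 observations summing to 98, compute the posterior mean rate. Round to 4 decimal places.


Jeffreys' prior leads to posterior Gamma(5, 98).
Mean = 5/98 = 0.051

0.051


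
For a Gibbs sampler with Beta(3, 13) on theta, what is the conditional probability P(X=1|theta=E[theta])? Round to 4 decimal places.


E[theta] = 3/(3+13) = 0.1875
P(X=1|theta) = theta = 0.1875

0.1875


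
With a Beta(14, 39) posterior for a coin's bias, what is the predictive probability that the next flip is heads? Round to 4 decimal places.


The predictive probability equals the posterior mean.
P(next = heads) = alpha / (alpha + beta)
= 14 / 53 = 0.2642

0.2642


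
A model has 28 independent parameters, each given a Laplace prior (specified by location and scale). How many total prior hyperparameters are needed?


Each Laplace prior needs 2 hyperparameters (location and scale).
Total = 2 * 28 = 56

56


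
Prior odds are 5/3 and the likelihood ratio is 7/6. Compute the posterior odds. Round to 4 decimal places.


Posterior odds = prior odds * likelihood ratio
= (5/3) * (7/6)
= 35 / 18
= 1.9444

1.9444


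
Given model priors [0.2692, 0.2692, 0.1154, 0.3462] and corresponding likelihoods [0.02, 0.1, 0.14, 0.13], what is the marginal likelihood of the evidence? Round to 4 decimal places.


P(E) = sum_i P(M_i) P(E|M_i)
= 0.0054 + 0.0269 + 0.0162 + 0.045
= 0.0935

0.0935


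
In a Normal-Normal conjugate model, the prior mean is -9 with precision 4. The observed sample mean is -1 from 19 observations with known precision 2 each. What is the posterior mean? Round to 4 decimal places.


Posterior precision = tau0 + n*tau = 4 + 19*2 = 42
Posterior mean = (tau0*mu0 + n*tau*xbar) / posterior_precision
= (4*-9 + 19*2*-1) / 42
= -74 / 42 = -1.7619

-1.7619


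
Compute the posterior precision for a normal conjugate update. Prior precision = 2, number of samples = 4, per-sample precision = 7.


tau_post = tau_0 + n * tau
= 2 + 4 * 7 = 30

30


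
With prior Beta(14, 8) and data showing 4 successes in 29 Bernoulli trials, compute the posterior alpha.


Conjugate update: alpha_posterior = alpha_prior + k
= 14 + 4 = 18

18


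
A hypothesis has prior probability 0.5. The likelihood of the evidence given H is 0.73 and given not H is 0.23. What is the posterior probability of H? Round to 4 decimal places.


Using Bayes' theorem:
P(E) = 0.5 * 0.73 + 0.5 * 0.23
P(E) = 0.48
P(H|E) = (0.5 * 0.73) / 0.48 = 0.7604

0.7604


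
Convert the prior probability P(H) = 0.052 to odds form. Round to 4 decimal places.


P(not H) = 1 - 0.052 = 0.948
Odds = 0.052 / 0.948 = 0.0549

0.0549


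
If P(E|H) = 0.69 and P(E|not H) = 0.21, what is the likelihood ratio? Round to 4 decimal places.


Likelihood ratio = P(E|H) / P(E|not H)
= 0.69 / 0.21
= 3.2857

3.2857


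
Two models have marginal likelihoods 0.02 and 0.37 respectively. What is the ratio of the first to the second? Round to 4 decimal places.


Evidence ratio = 0.02 / 0.37
= 0.0541

0.0541


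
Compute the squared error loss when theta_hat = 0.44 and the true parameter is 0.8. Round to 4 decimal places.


L = (theta_hat - theta_true)^2
= (0.44 - 0.8)^2
= -0.36^2 = 0.1296

0.1296


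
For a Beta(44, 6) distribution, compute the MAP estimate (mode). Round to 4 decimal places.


MAP = mode = (a-1)/(a+b-2)
= (44-1)/(44+6-2)
= 43/48 = 0.8958

0.8958


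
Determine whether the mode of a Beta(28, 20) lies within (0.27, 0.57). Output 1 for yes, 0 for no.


First find the mode: (a-1)/(a+b-2) = 0.587
Is 0.587 in (0.27, 0.57)? 0

0


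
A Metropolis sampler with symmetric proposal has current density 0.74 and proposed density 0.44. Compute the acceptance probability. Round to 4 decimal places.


For symmetric proposals, acceptance = min(1, pi(x*)/pi(x))
= min(1, 0.44/0.74)
= min(1, 0.5946) = 0.5946

0.5946


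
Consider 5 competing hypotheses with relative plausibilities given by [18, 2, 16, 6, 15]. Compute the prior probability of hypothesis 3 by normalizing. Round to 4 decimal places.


Sum of weights = 18 + 2 + 16 + 6 + 15 = 57
Normalized prior for H3 = 16 / 57
= 0.2807

0.2807


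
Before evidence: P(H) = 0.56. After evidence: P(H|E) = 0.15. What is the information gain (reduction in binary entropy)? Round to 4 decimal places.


Prior entropy = 0.9896
Posterior entropy = 0.6098
Information gain = 0.9896 - 0.6098 = 0.3797

0.3797


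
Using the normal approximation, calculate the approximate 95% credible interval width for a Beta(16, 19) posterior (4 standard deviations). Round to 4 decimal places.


Var(Beta) = 16*19/(35^2 * 36) = 0.0069
SD = 0.083
Width ~ 4*SD = 0.3321

0.3321


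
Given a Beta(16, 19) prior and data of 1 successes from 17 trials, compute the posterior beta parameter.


Number of failures = 17 - 1 = 16
Posterior beta = 19 + 16 = 35

35


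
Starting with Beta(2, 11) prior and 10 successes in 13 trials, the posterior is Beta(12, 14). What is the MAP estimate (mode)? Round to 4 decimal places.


The mode of Beta(a, b) when a > 1 and b > 1 is (a-1)/(a+b-2)
= (12 - 1) / (12 + 14 - 2)
= 11 / 24
= 0.4583

0.4583


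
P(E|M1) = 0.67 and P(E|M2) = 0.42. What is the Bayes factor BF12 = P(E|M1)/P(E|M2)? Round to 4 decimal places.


Bayes factor BF12 = P(E|M1) / P(E|M2)
= 0.67 / 0.42
= 1.5952

1.5952


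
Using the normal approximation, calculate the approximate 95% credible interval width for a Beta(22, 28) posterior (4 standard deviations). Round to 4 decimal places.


Var(Beta) = 22*28/(50^2 * 51) = 0.0048
SD = 0.0695
Width ~ 4*SD = 0.278

0.278


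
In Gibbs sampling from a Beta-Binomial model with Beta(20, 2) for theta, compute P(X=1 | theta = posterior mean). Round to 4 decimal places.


Posterior mean = alpha/(alpha+beta) = 20/22 = 0.9091
P(X=1|theta=mean) = theta = 0.9091

0.9091


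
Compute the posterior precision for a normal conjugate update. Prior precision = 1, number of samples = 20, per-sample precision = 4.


tau_post = tau_0 + n * tau
= 1 + 20 * 4 = 81

81


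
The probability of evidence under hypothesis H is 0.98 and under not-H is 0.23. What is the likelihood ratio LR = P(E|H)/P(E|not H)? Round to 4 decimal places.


LR = 0.98 / 0.23
= 4.2609

4.2609


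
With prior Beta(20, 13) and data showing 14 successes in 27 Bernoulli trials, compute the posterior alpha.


Conjugate update: alpha_posterior = alpha_prior + k
= 20 + 14 = 34

34


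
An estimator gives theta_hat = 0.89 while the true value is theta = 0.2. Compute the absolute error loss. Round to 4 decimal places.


The absolute error loss is |theta_hat - theta|
= |0.89 - 0.2|
= 0.69

0.69


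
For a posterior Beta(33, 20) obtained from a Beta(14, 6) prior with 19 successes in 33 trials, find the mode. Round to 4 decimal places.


Mode = (alpha - 1) / (alpha + beta - 2)
= 32 / 51
= 0.6275

0.6275


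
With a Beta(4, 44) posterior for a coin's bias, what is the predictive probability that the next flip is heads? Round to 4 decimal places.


The predictive probability equals the posterior mean.
P(next = heads) = alpha / (alpha + beta)
= 4 / 48 = 0.0833

0.0833


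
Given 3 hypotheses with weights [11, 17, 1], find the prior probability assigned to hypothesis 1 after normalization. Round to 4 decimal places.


To normalize, divide each weight by the sum of all weights.
Sum = 29
Prior(H1) = 11/29 = 0.3793

0.3793


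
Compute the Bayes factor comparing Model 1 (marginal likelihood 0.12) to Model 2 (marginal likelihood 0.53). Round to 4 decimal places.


BF12 = marginal likelihood of M1 / marginal likelihood of M2
= 0.12/0.53
= 0.2264

0.2264


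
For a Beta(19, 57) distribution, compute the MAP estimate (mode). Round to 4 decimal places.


MAP = mode = (a-1)/(a+b-2)
= (19-1)/(19+57-2)
= 18/74 = 0.2432

0.2432


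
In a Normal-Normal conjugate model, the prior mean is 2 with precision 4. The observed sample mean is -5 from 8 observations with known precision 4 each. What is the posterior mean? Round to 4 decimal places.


Posterior precision = tau0 + n*tau = 4 + 8*4 = 36
Posterior mean = (tau0*mu0 + n*tau*xbar) / posterior_precision
= (4*2 + 8*4*-5) / 36
= -152 / 36 = -4.2222

-4.2222


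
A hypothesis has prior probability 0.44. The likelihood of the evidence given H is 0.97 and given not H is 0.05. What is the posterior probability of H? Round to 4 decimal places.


Using Bayes' theorem:
P(E) = 0.44 * 0.97 + 0.56 * 0.05
P(E) = 0.4548
P(H|E) = (0.44 * 0.97) / 0.4548 = 0.9384

0.9384


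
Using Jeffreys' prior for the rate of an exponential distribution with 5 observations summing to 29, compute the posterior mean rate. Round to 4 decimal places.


Jeffreys' prior leads to posterior Gamma(5, 29).
Mean = 5/29 = 0.1724

0.1724


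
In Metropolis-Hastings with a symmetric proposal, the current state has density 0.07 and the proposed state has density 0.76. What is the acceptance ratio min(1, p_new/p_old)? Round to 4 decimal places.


Ratio = p_new / p_old = 0.76 / 0.07 = 10.8571
Acceptance = min(1, 10.8571) = 1.0

1.0


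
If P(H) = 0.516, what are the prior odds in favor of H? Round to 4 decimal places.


Prior odds = P(H) / (1 - P(H))
= 0.516 / 0.484
= 1.0661

1.0661


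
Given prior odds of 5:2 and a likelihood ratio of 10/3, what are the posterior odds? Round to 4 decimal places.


Posterior odds = prior odds * LR
Prior odds = 5/2 = 2.5
LR = 10/3 = 3.3333
Posterior odds = 2.5 * 3.3333 = 8.3333

8.3333


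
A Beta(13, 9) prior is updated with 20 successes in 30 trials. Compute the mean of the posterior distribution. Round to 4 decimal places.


After update: Beta(33, 19)
Mean = 33 / (33 + 19) = 33 / 52
= 0.6346

0.6346


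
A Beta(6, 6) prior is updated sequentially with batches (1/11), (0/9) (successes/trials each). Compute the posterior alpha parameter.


Sequential conjugate updating is equivalent to a single batch update.
Total successes across all batches = 1
alpha_posterior = alpha_prior + total_successes = 6 + 1
= 7

7


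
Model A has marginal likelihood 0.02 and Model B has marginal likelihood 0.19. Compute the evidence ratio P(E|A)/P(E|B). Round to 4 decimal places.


Evidence ratio = P(E|A) / P(E|B)
= 0.02 / 0.19
= 0.1053

0.1053


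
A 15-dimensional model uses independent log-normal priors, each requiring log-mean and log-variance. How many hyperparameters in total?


Per parameter: 2 (log-mean and log-variance).
Total = 15 * 2 = 30

30


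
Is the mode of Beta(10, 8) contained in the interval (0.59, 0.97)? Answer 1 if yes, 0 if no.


Mode = (a-1)/(a+b-2) = 9/16 = 0.5625
Interval: (0.59, 0.97)
Contains mode? 0

0


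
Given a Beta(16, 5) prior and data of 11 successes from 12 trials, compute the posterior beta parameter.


Number of failures = 12 - 11 = 1
Posterior beta = 5 + 1 = 6

6


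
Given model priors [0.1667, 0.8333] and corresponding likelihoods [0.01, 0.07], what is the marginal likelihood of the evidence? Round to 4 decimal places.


P(E) = sum_i P(M_i) P(E|M_i)
= 0.0017 + 0.0583
= 0.06

0.06


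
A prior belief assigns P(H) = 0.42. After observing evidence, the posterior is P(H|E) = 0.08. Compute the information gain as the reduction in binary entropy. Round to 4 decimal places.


H(prior) = -0.42*log2(0.42) - 0.58*log2(0.58)
= 0.9815
H(post) = -0.08*log2(0.08) - 0.92*log2(0.92)
= 0.4022
IG = 0.9815 - 0.4022 = 0.5793

0.5793


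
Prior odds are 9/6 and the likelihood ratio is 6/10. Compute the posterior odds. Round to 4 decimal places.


Posterior odds = prior odds * likelihood ratio
= (9/6) * (6/10)
= 54 / 60
= 0.9

0.9


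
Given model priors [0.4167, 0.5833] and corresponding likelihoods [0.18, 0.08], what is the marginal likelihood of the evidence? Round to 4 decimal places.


P(E) = sum_i P(M_i) P(E|M_i)
= 0.075 + 0.0467
= 0.1217

0.1217


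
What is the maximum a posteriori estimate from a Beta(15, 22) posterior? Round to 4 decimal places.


The MAP estimate equals the mode of the distribution.
Mode of Beta(a,b) = (a-1)/(a+b-2)
= 14/35
= 0.4

0.4


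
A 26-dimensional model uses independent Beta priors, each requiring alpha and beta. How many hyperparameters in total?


Per parameter: 2 (alpha and beta).
Total = 26 * 2 = 52

52


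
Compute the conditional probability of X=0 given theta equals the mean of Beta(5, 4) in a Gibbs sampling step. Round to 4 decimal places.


Mean of Beta(5, 4) = 0.5556
P(X=0 | theta=0.5556) = 0.4444

0.4444


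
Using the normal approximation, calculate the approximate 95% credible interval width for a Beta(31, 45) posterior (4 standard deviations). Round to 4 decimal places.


Var(Beta) = 31*45/(76^2 * 77) = 0.0031
SD = 0.056
Width ~ 4*SD = 0.224

0.224


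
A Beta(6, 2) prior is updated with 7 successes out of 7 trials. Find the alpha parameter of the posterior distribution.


In the Beta-Binomial conjugate update:
alpha_post = alpha_prior + successes
= 6 + 7
= 13

13


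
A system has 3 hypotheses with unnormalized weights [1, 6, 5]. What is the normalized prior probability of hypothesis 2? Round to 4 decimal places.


The normalized prior is the weight divided by the total.
Total weight = 12
P(H2) = 6 / 12 = 0.5

0.5


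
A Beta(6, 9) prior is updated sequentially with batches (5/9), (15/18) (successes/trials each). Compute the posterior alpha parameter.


Sequential conjugate updating is equivalent to a single batch update.
Total successes across all batches = 20
alpha_posterior = alpha_prior + total_successes = 6 + 20
= 26

26


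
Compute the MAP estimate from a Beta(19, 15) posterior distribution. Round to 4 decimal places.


MAP = mode of Beta distribution
= (alpha - 1)/(alpha + beta - 2)
= (19-1)/(19+15-2)
= 18/32 = 0.5625

0.5625


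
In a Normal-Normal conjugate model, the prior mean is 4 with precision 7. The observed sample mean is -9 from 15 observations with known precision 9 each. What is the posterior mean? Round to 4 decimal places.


Posterior precision = tau0 + n*tau = 7 + 15*9 = 142
Posterior mean = (tau0*mu0 + n*tau*xbar) / posterior_precision
= (7*4 + 15*9*-9) / 142
= -1187 / 142 = -8.3592

-8.3592


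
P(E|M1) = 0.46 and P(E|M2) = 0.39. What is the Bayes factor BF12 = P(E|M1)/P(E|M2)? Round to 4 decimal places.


Bayes factor BF12 = P(E|M1) / P(E|M2)
= 0.46 / 0.39
= 1.1795

1.1795


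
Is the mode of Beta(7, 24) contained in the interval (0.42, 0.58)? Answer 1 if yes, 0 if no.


Mode = (a-1)/(a+b-2) = 6/29 = 0.2069
Interval: (0.42, 0.58)
Contains mode? 0

0


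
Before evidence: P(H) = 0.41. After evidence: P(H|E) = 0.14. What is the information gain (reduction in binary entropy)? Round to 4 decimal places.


Prior entropy = 0.9765
Posterior entropy = 0.5842
Information gain = 0.9765 - 0.5842 = 0.3923

0.3923


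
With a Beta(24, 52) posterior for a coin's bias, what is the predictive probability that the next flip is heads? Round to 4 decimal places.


The predictive probability equals the posterior mean.
P(next = heads) = alpha / (alpha + beta)
= 24 / 76 = 0.3158

0.3158


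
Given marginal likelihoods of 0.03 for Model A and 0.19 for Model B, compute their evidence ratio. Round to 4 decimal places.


Ratio = ML(A) / ML(B) = 0.03/0.19
= 0.1579

0.1579


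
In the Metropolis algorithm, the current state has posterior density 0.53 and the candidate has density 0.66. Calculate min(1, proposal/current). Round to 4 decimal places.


Ratio = 0.66/0.53 = 1.2453
Acceptance probability = min(1, 1.2453)
= 1.0

1.0


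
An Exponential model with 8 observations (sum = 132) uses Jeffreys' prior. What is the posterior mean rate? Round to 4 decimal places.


Posterior Gamma(8, 132)
E[lambda] = 8/132 = 0.0606

0.0606


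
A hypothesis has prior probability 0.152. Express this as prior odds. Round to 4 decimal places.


Odds = P(H) / P(not H) = 0.152 / 0.848
= 0.1792

0.1792


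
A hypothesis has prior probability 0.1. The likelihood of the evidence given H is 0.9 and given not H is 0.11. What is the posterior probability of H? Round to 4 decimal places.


Using Bayes' theorem:
P(E) = 0.1 * 0.9 + 0.9 * 0.11
P(E) = 0.189
P(H|E) = (0.1 * 0.9) / 0.189 = 0.4762

0.4762


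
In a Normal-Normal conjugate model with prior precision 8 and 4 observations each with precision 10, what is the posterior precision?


Posterior precision = prior precision + n * observation precision
= 8 + 4 * 10
= 8 + 40 = 48

48


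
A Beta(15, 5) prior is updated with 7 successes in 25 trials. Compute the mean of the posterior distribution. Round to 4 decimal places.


After update: Beta(22, 23)
Mean = 22 / (22 + 23) = 22 / 45
= 0.4889

0.4889


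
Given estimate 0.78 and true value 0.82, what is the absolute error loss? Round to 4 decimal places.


Absolute error = |estimate - true|
= |-0.04| = 0.04

0.04


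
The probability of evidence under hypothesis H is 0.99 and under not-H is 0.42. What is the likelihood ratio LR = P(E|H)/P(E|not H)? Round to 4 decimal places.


LR = 0.99 / 0.42
= 2.3571

2.3571


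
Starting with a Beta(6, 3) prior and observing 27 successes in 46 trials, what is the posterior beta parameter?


Posterior beta = prior beta + failures
Failures = 46 - 27 = 19
beta_post = 3 + 19 = 22

22


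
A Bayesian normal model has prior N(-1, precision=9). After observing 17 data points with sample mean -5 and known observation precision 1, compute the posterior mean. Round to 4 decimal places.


Posterior mean = (prior_precision * prior_mean + n * data_precision * data_mean) / (prior_precision + n * data_precision)
Numerator = 9*-1 + 17*1*-5 = -94
Denominator = 9 + 17*1 = 26
Posterior mean = -3.6154

-3.6154


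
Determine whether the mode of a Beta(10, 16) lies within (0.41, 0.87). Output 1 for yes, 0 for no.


First find the mode: (a-1)/(a+b-2) = 0.375
Is 0.375 in (0.41, 0.87)? 0

0


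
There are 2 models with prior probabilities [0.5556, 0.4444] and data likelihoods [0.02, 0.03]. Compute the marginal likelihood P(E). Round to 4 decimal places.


P(E) = sum over models of P(M_i) * P(E|M_i)
= 0.5556*0.02 + 0.4444*0.03
= 0.0244

0.0244


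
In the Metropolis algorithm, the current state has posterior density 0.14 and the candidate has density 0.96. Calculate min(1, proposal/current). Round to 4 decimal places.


Ratio = 0.96/0.14 = 6.8571
Acceptance probability = min(1, 6.8571)
= 1.0

1.0


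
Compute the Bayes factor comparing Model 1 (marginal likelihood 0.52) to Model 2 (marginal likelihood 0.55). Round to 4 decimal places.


BF12 = marginal likelihood of M1 / marginal likelihood of M2
= 0.52/0.55
= 0.9455

0.9455


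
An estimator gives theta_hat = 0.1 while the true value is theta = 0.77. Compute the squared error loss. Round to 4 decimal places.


The squared error loss is (theta_hat - theta)^2
= (0.1 - 0.77)^2
= (-0.67)^2 = 0.4489

0.4489


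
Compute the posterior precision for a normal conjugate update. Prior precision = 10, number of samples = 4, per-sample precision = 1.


tau_post = tau_0 + n * tau
= 10 + 4 * 1 = 14

14


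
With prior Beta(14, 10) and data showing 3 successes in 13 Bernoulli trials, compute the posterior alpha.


Conjugate update: alpha_posterior = alpha_prior + k
= 14 + 3 = 17

17


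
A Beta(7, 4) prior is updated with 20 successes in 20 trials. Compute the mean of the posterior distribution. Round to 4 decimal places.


After update: Beta(27, 4)
Mean = 27 / (27 + 4) = 27 / 31
= 0.871

0.871
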